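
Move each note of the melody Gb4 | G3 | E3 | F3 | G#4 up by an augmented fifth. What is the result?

Gb4: a fifth up reaches D, and 8 semitones makes it D5.
An augmented fifth up from G3 gives D#4.
An augmented fifth up from E3 gives B#3.
F3: a fifth up reaches C, and 8 semitones makes it C#4.
G#4 up an augmented fifth is D##5.

D5 D#4 B#3 C#4 D##5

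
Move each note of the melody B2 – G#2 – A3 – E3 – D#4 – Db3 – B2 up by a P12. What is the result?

B2 gives F#4
G#2 gives D#4
A3 gives E5
E3 gives B4
D#4 gives A#5
Db3 gives Ab4
B2 gives F#4

F#4 D#4 E5 B4 A#5 Ab4 F#4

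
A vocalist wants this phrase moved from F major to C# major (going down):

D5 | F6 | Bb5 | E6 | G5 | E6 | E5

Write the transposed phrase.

A#4 C#6 F#5 B#5 D#5 B#5 B#4

F major to C# major down is a diminished fourth, so every note moves down by that interval.
D5 gives A#4
F6 gives C#6
Bb5 gives F#5
E6 gives B#5
G5 gives D#5
E6 gives B#5
E5 gives B#4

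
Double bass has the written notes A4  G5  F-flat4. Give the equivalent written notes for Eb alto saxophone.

F#4 E5 Db4

First find concert pitch: the double bass sounds a perfect octave below written, so A4 G5 F-flat4 sounds A3 G4 Fb3.
Then write for Eb alto saxophone: it sounds a major sixth below written, so the part must be a major sixth above concert.
A3 → F#4
G4 → E5
Fb3 → Db4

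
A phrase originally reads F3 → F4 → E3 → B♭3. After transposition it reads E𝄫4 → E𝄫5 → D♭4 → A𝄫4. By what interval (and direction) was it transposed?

From F3 to Ebb4 is 7 letter names — a seventh of some quality.
F3 to Ebb4 is 9 semitones, which makes it a diminished seventh; the second version is higher, so the direction is up.
Checking another pair — Bb3 → Abb4 — gives the same interval.

up a diminished seventh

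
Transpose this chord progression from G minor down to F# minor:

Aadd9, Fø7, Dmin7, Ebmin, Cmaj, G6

G#add9 Eø7 C#min7 Dmin Bmaj F#6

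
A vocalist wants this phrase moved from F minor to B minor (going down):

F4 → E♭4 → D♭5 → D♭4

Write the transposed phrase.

B3 A3 G4 G3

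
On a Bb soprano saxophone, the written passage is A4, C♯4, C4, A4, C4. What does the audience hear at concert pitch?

G4 B3 Bb3 G4 Bb3

Written C4 on the Bb soprano saxophone sounds as Bb3, a major second lower; apply that shift to every note.
A4 -> G4
C#4 -> B3
C4 -> Bb3
A4 -> G4
C4 -> Bb3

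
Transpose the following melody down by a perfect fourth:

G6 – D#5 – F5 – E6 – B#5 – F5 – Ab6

D6 A#4 C5 B5 F##5 C5 Eb6

G6: a fourth down reaches D, and 5 semitones makes it D6.
A perfect fourth down from D#5 gives A#4.
F5: a fourth down reaches C, and 5 semitones makes it C5.
A perfect fourth down from E6 gives B5.
B#5: a fourth down reaches F, and 5 semitones makes it F##5.
F5 down a perfect fourth is C5.
Ab6 down a perfect fourth is Eb6.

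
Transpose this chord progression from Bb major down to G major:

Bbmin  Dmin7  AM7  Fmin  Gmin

Gmin Bmin7 F#M7 Dmin Emin

Bb major down to G major is a minor third; each chord root moves by that interval while the quality stays the same.
Bbmin: root Bb down a minor third → G, giving Gmin.
Dmin7: root D down a minor third → B, giving Bmin7.
AM7: root A down a minor third → F#, giving F#M7.
Fmin: root F down a minor third → D, giving Dmin.
Gmin: root G down a minor third → E, giving Emin.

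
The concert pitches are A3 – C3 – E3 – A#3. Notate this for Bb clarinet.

B3 D3 F#3 B#3

Written C4 sounds as Bb3 on the Bb clarinet, so concert pitches are written a major second up.
A3 gives B3
C3 gives D3
E3 gives F#3
A#3 gives B#3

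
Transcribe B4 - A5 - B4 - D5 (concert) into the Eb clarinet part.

The Eb clarinet sounds a minor third above written, so the written part must be a minor third below concert — transpose each note down.
B4 → G#4
A5 → F#5
B4 → G#4
D5 → B4

G#4 F#5 G#4 B4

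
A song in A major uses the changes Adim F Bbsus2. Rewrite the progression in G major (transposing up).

A major up to G major is a minor seventh; each chord root moves by that interval while the quality stays the same.
Adim: root A up a minor seventh → G, giving Gdim.
F: root F up a minor seventh → Eb, giving Eb.
Bbsus2: root Bb up a minor seventh → Ab, giving Absus2.

Gdim Eb Absus2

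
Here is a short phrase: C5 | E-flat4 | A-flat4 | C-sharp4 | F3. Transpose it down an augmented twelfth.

Fb3 Abb2 Dbb3 F2 Bbb1

C5 gives Fb3
Eb4 gives Abb2
Ab4 gives Dbb3
C#4 gives F2
F3 gives Bbb1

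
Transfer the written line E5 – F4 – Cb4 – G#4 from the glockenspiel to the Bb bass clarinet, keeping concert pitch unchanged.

F#8 G7 Db7 A#7

First find concert pitch: the glockenspiel sounds a perfect fifteenth above written, so E5 F4 Cb4 G#4 sounds E7 F6 Cb6 G#6.
Then write for Bb bass clarinet: it sounds a major ninth below written, so the part must be a major ninth above concert.
E7 → F#8
F6 → G7
Cb6 → Db7
G#6 → A#7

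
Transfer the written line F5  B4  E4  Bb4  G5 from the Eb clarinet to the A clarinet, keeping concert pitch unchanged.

Cb6 F5 Bb4 Fb5 Db6

First find concert pitch: the Eb clarinet sounds a minor third above written, so F5 B4 E4 Bb4 G5 sounds Ab5 D5 G4 Db5 Bb5.
Then write for A clarinet: it sounds a minor third below written, so the part must be a minor third above concert.
Ab5 → Cb6
D5 → F5
G4 → Bb4
Db5 → Fb5
Bb5 → Db6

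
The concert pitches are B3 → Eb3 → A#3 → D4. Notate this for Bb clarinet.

C#4 F3 B#3 E4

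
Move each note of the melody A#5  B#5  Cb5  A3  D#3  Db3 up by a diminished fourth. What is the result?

D6 E6 Fbb5 Db4 G3 Gbb3

A#5: a fourth up reaches D, and 4 semitones makes it D6.
B#5 up a diminished fourth is E6.
A diminished fourth up from Cb5 gives Fbb5.
A diminished fourth up from A3 gives Db4.
D#3 up a diminished fourth is G3.
Db3: a fourth up reaches G, and 4 semitones makes it Gbb3.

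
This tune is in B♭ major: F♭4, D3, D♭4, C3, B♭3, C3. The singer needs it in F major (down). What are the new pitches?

Cb4 A2 Ab3 G2 F3 G2

B♭ major to F major down is a perfect fourth, so every note moves down by that interval.
Fb4 gives Cb4
D3 gives A2
Db4 gives Ab3
C3 gives G2
Bb3 gives F3
C3 gives G2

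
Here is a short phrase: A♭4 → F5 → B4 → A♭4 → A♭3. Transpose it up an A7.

G#5 E#6 A##5 G#5 G#4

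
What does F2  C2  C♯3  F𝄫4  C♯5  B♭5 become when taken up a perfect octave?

F2 up a perfect octave is F3.
C2: an octave up reaches C, and 12 semitones makes it C3.
A perfect octave up from C#3 gives C#4.
Fbb4 up a perfect octave is Fbb5.
C#5 up a perfect octave is C#6.
A perfect octave up from Bb5 gives Bb6.

F3 C3 C#4 Fbb5 C#6 Bb6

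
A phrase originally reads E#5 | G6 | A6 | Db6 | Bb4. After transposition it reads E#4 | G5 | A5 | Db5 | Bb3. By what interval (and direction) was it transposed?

down a perfect octave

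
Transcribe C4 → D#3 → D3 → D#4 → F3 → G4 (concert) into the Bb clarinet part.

D4 E#3 E3 E#4 G3 A4

Written C4 sounds as Bb3 on the Bb clarinet, so concert pitches are written a major second up.
C4 gives D4
D#3 gives E#3
D3 gives E3
D#4 gives E#4
F3 gives G3
G4 gives A4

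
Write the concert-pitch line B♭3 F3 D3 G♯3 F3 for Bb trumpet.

C4 G3 E3 A#3 G3

Written C4 sounds as Bb3 on the Bb trumpet, so concert pitches are written a major second up.
Bb3 -> C4
F3 -> G3
D3 -> E3
G#3 -> A#3
F3 -> G3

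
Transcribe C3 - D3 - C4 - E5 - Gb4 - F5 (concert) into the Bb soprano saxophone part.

The Bb soprano saxophone sounds a major second below written, so the written part must be a major second above concert — transpose each note up.
C3 becomes D3
D3 becomes E3
C4 becomes D4
E5 becomes F#5
Gb4 becomes Ab4
F5 becomes G5

D3 E3 D4 F#5 Ab4 G5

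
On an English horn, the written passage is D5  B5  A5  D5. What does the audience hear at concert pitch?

G4 E5 D5 G4

Written C4 on the English horn sounds as F3, a perfect fifth lower; apply that shift to every note.
D5 → G4
B5 → E5
A5 → D5
D5 → G4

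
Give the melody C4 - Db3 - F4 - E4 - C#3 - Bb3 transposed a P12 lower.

A perfect twelfth down from C4 gives F2.
Db3: a twelfth down reaches G, and 19 semitones makes it Gb1.
A perfect twelfth down from F4 gives Bb2.
E4: a twelfth down reaches A, and 19 semitones makes it A2.
C#3: a twelfth down reaches F, and 19 semitones makes it F#1.
Bb3 down a perfect twelfth is Eb2.

F2 Gb1 Bb2 A2 F#1 Eb2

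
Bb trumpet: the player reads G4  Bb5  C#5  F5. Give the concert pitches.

F4 Ab5 B4 Eb5

The Bb trumpet sounds a major second below written, so transpose each written note down a major second.
G4 -> F4
Bb5 -> Ab5
C#5 -> B4
F5 -> Eb5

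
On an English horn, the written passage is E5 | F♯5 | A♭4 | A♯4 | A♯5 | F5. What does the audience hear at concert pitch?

Written C4 on the English horn sounds as F3, a perfect fifth lower; apply that shift to every note.
E5 to A4
F#5 to B4
Ab4 to Db4
A#4 to D#4
A#5 to D#5
F5 to Bb4

A4 B4 Db4 D#4 D#5 Bb4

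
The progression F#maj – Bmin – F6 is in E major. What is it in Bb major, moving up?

Cmaj Fmin Cb6

E major up to Bb major is a diminished fifth; each chord root moves by that interval while the quality stays the same.
F#maj: root F# up a diminished fifth → C, giving Cmaj.
Bmin: root B up a diminished fifth → F, giving Fmin.
F6: root F up a diminished fifth → Cb, giving Cb6.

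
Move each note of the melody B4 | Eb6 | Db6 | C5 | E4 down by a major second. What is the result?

B4 -> A4
Eb6 -> Db6
Db6 -> Cb6
C5 -> Bb4
E4 -> D4

A4 Db6 Cb6 Bb4 D4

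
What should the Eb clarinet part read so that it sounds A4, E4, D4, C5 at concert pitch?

F#4 C#4 B3 A4

The Eb clarinet sounds a minor third above written, so the written part must be a minor third below concert — transpose each note down.
A4 → F#4
E4 → C#4
D4 → B3
C5 → A4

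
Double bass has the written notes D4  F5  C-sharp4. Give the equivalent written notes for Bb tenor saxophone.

E4 G5 D#4

First find concert pitch: the double bass sounds a perfect octave below written, so D4 F5 C-sharp4 sounds D3 F4 C#3.
Then write for Bb tenor saxophone: it sounds a major ninth below written, so the part must be a major ninth above concert.
D3 → E4
F4 → G5
C#3 → D#4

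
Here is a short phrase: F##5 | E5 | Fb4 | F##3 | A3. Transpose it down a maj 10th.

D#4 C4 Dbb3 D#2 F2

F##5 becomes D#4
E5 becomes C4
Fb4 becomes Dbb3
F##3 becomes D#2
A3 becomes F2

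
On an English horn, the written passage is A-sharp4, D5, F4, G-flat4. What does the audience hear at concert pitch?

D#4 G4 Bb3 Cb4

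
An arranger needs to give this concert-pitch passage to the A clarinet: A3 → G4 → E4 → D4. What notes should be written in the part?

Written C4 sounds as A3 on the A clarinet, so concert pitches are written a minor third up.
A3 to C4
G4 to Bb4
E4 to G4
D4 to F4

C4 Bb4 G4 F4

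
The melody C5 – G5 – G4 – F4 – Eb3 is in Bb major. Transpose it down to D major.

E4 B4 B3 A3 G2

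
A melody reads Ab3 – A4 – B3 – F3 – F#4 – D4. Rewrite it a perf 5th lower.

Db3 D4 E3 Bb2 B3 G3

Ab3 down a perfect fifth is Db3.
A4: a fifth down reaches D, and 7 semitones makes it D4.
B3 down a perfect fifth is E3.
F3: a fifth down reaches B, and 7 semitones makes it Bb2.
A perfect fifth down from F#4 gives B3.
A perfect fifth down from D4 gives G3.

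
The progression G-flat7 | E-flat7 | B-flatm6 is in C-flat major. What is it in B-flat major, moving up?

F7 D7 Am6

C-flat major up to B-flat major is a major seventh; each chord root moves by that interval while the quality stays the same.
G-flat7: root G-flat up a major seventh → F, giving F7.
E-flat7: root E-flat up a major seventh → D, giving D7.
B-flatm6: root B-flat up a major seventh → A, giving Am6.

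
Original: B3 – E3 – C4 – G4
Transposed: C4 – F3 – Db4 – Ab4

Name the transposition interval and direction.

Take the first pair: B3 → C4. B to C spans 2 letter names, so the interval is some kind of second.
B3 to C4 is 1 semitone, which makes it a minor second; the second version is higher, so the direction is up.
Checking another pair — G4 → Ab4 — gives the same interval.

up a minor second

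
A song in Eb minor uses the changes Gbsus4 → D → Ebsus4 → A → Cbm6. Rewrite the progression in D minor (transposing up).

Fsus4 C# Dsus4 G# Bbm6

Eb minor up to D minor is a major seventh; each chord root moves by that interval while the quality stays the same.
Gbsus4: root Gb up a major seventh → F, giving Fsus4.
D: root D up a major seventh → C#, giving C#.
Ebsus4: root Eb up a major seventh → D, giving Dsus4.
A: root A up a major seventh → G#, giving G#.
Cbm6: root Cb up a major seventh → Bb, giving Bbm6.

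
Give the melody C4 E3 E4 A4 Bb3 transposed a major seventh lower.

Db3 F2 F3 Bb3 Cb3

C4 → Db3
E3 → F2
E4 → F3
A4 → Bb3
Bb3 → Cb3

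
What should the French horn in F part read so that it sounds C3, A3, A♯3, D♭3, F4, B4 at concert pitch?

G3 E4 E#4 Ab3 C5 F#5

Written C4 sounds as F3 on the French horn in F, so concert pitches are written a perfect fifth up.
C3 to G3
A3 to E4
A#3 to E#4
Db3 to Ab3
F4 to C5
B4 to F#5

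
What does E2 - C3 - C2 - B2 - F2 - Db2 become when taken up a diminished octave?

Eb3 Cb4 Cb3 Bb3 Fb3 Dbb3

E2 to Eb3
C3 to Cb4
C2 to Cb3
B2 to Bb3
F2 to Fb3
Db2 to Dbb3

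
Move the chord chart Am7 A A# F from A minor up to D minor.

A minor up to D minor is a perfect fourth; each chord root moves by that interval while the quality stays the same.
Am7: root A up a perfect fourth → D, giving Dm7.
A: root A up a perfect fourth → D, giving D.
A#: root A# up a perfect fourth → D#, giving D#.
F: root F up a perfect fourth → Bb, giving Bb.

Dm7 D D# Bb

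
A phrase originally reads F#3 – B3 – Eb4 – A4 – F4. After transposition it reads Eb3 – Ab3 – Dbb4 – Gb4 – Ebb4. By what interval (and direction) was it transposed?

Take the first pair: F#3 → Eb3. F to E spans 2 letter names, so the interval is some kind of second.
Eb3 to F#3 is 3 semitones, which makes it an augmented second; the second version is lower, so the direction is down.
Checking another pair — F4 → Ebb4 — gives the same interval.

down an augmented second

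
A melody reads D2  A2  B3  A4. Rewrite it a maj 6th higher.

B2 F#3 G#4 F#5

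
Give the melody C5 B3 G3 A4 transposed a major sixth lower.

Eb4 D3 Bb2 C4

C5 gives Eb4
B3 gives D3
G3 gives Bb2
A4 gives C4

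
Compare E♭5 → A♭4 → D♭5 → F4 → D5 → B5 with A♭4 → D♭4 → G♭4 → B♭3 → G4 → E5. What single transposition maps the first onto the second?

Take the first pair: Eb5 → Ab4. E to A spans 5 letter names, so the interval is some kind of fifth.
Ab4 to Eb5 is 7 semitones, which makes it a perfect fifth; the second version is lower, so the direction is down.
Checking another pair — B5 → E5 — gives the same interval.

down a perfect fifth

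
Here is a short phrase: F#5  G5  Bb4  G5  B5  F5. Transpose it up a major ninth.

G#6 A6 C6 A6 C#7 G6

F#5: a ninth up reaches G, and 14 semitones makes it G#6.
A major ninth up from G5 gives A6.
A major ninth up from Bb4 gives C6.
G5 up a major ninth is A6.
A major ninth up from B5 gives C#7.
A major ninth up from F5 gives G6.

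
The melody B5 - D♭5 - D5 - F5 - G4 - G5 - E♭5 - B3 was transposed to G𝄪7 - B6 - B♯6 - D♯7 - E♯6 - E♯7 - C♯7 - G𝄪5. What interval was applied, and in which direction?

up an augmented thirteenth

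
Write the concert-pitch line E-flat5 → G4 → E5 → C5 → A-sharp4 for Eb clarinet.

C5 E4 C#5 A4 F##4

Written C4 sounds as Eb4 on the Eb clarinet, so concert pitches are written a minor third down.
Eb5 gives C5
G4 gives E4
E5 gives C#5
C5 gives A4
A#4 gives F##4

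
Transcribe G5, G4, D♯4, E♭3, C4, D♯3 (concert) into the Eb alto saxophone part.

The Eb alto saxophone sounds a major sixth below written, so the written part must be a major sixth above concert — transpose each note up.
G5 → E6
G4 → E5
D#4 → B#4
Eb3 → C4
C4 → A4
D#3 → B#3

E6 E5 B#4 C4 A4 B#3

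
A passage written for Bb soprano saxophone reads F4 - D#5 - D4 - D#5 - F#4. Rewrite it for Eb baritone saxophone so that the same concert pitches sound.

First find concert pitch: the Bb soprano saxophone sounds a major second below written, so F4 D#5 D4 D#5 F#4 sounds Eb4 C#5 C4 C#5 E4.
Then write for Eb baritone saxophone: it sounds a major thirteenth below written, so the part must be a major thirteenth above concert.
Eb4 → C6
C#5 → A#6
C4 → A5
C#5 → A#6
E4 → C#6

C6 A#6 A5 A#6 C#6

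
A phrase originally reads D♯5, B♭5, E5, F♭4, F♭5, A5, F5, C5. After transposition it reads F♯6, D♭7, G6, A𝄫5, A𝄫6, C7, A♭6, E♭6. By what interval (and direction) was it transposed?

up a minor tenth

From D#5 to F#6 is 10 letter names — a tenth of some quality.
D#5 to F#6 is 15 semitones, which makes it a minor tenth; the second version is higher, so the direction is up.
Checking another pair — C5 → Eb6 — gives the same interval.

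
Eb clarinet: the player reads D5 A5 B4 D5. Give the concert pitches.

The Eb clarinet sounds a minor third above written, so transpose each written note up a minor third.
D5 -> F5
A5 -> C6
B4 -> D5
D5 -> F5

F5 C6 D5 F5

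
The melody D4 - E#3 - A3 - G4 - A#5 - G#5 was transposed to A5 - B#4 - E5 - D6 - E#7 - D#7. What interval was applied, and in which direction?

up a perfect twelfth

Take the first pair: D4 → A5. D to A spans 12 letter names, so the interval is some kind of twelfth.
D4 to A5 is 19 semitones, which makes it a perfect twelfth; the second version is higher, so the direction is up.
Checking another pair — G#5 → D#7 — gives the same interval.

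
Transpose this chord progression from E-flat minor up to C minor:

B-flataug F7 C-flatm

Gaug D7 Abm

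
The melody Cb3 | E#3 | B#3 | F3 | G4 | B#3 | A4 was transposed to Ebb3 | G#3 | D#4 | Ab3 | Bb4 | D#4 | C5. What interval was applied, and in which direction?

up a minor third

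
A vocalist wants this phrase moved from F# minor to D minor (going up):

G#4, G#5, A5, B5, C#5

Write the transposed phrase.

From F# up to D is a minor sixth; apply that to each pitch.
G#4 → E5
G#5 → E6
A5 → F6
B5 → G6
C#5 → A5

E5 E6 F6 G6 A5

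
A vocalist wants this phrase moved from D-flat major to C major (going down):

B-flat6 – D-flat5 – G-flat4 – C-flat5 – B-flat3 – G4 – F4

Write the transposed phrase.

A6 C5 F4 Bb4 A3 F#4 E4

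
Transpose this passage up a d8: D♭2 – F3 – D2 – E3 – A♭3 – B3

Db2 gives Dbb3
F3 gives Fb4
D2 gives Db3
E3 gives Eb4
Ab3 gives Abb4
B3 gives Bb4

Dbb3 Fb4 Db3 Eb4 Abb4 Bb4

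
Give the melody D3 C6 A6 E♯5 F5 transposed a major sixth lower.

A major sixth down from D3 gives F2.
C6 down a major sixth is Eb5.
A6: a sixth down reaches C, and 9 semitones makes it C6.
E#5: a sixth down reaches G, and 9 semitones makes it G#4.
A major sixth down from F5 gives Ab4.

F2 Eb5 C6 G#4 Ab4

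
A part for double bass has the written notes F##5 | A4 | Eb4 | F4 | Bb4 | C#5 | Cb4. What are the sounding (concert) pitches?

Written C4 on the double bass sounds as C3, a perfect octave lower; apply that shift to every note.
F##5 becomes F##4
A4 becomes A3
Eb4 becomes Eb3
F4 becomes F3
Bb4 becomes Bb3
C#5 becomes C#4
Cb4 becomes Cb3

F##4 A3 Eb3 F3 Bb3 C#4 Cb3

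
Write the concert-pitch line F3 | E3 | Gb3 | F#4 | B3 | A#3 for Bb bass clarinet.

G4 F#4 Ab4 G#5 C#5 B#4

Written C4 sounds as Bb2 on the Bb bass clarinet, so concert pitches are written a major ninth up.
F3 -> G4
E3 -> F#4
Gb3 -> Ab4
F#4 -> G#5
B3 -> C#5
A#3 -> B#4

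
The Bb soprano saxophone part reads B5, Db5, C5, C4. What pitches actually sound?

A5 Cb5 Bb4 Bb3

The Bb soprano saxophone sounds a major second below written, so transpose each written note down a major second.
B5 gives A5
Db5 gives Cb5
C5 gives Bb4
C4 gives Bb3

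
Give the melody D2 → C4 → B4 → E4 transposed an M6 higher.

B2 A4 G#5 C#5

D2: a sixth up reaches B, and 9 semitones makes it B2.
C4: a sixth up reaches A, and 9 semitones makes it A4.
B4: a sixth up reaches G, and 9 semitones makes it G#5.
A major sixth up from E4 gives C#5.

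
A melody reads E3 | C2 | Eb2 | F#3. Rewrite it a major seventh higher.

D#4 B2 D3 E#4

E3 gives D#4
C2 gives B2
Eb2 gives D3
F#3 gives E#4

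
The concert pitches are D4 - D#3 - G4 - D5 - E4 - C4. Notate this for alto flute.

G4 G#3 C5 G5 A4 F4

Written C4 sounds as G3 on the alto flute, so concert pitches are written a perfect fourth up.
D4 becomes G4
D#3 becomes G#3
G4 becomes C5
D5 becomes G5
E4 becomes A4
C4 becomes F4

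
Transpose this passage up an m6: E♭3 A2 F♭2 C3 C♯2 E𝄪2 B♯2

Cb4 F3 Dbb3 Ab3 A2 C##3 G#3

Eb3 → Cb4
A2 → F3
Fb2 → Dbb3
C3 → Ab3
C#2 → A2
E##2 → C##3
B#2 → G#3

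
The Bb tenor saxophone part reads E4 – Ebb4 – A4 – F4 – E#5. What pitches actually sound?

D3 Dbb3 G3 Eb3 D#4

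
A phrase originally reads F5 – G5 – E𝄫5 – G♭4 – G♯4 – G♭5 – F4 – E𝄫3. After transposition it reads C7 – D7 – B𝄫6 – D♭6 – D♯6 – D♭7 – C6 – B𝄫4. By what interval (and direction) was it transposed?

up a perfect twelfth

From F5 to C7 is 12 letter names — a twelfth of some quality.
F5 to C7 is 19 semitones, which makes it a perfect twelfth; the second version is higher, so the direction is up.
Checking another pair — Ebb3 → Bbb4 — gives the same interval.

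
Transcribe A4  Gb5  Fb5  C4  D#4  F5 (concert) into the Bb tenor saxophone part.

B5 Ab6 Gb6 D5 E#5 G6

Written C4 sounds as Bb2 on the Bb tenor saxophone, so concert pitches are written a major ninth up.
A4 -> B5
Gb5 -> Ab6
Fb5 -> Gb6
C4 -> D5
D#4 -> E#5
F5 -> G6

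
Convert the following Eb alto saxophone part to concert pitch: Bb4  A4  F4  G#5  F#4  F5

Db4 C4 Ab3 B4 A3 Ab4

Written C4 on the Eb alto saxophone sounds as Eb3, a major sixth lower; apply that shift to every note.
Bb4 → Db4
A4 → C4
F4 → Ab3
G#5 → B4
F#4 → A3
F5 → Ab4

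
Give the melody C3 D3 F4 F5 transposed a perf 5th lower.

F2 G2 Bb3 Bb4

C3 down a perfect fifth is F2.
A perfect fifth down from D3 gives G2.
F4 down a perfect fifth is Bb3.
F5: a fifth down reaches B, and 7 semitones makes it Bb4.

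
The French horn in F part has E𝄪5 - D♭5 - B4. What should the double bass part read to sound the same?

First find concert pitch: the French horn in F sounds a perfect fifth below written, so E𝄪5 D♭5 B4 sounds A##4 Gb4 E4.
Then write for double bass: it sounds a perfect octave below written, so the part must be a perfect octave above concert.
A##4 → A##5
Gb4 → Gb5
E4 → E5

A##5 Gb5 E5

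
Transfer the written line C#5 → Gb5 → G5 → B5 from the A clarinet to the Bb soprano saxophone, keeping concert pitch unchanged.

B#4 F5 F#5 A#5

First find concert pitch: the A clarinet sounds a minor third below written, so C#5 Gb5 G5 B5 sounds A#4 Eb5 E5 G#5.
Then write for Bb soprano saxophone: it sounds a major second below written, so the part must be a major second above concert.
A#4 → B#4
Eb5 → F5
E5 → F#5
G#5 → A#5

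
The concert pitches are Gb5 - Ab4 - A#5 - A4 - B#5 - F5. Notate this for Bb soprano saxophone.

Ab5 Bb4 B#5 B4 C##6 G5

Written C4 sounds as Bb3 on the Bb soprano saxophone, so concert pitches are written a major second up.
Gb5 becomes Ab5
Ab4 becomes Bb4
A#5 becomes B#5
A4 becomes B4
B#5 becomes C##6
F5 becomes G5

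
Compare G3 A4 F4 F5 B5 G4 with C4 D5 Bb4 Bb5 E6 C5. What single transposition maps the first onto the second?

up a perfect fourth

From G3 to C4 is 4 letter names — a fourth of some quality.
G3 to C4 is 5 semitones, which makes it a perfect fourth; the second version is higher, so the direction is up.
Checking another pair — G4 → C5 — gives the same interval.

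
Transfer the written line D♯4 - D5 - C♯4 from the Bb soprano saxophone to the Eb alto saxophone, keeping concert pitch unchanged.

A#4 A5 G#4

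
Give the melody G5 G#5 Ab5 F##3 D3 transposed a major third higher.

B5 B#5 C6 A##3 F#3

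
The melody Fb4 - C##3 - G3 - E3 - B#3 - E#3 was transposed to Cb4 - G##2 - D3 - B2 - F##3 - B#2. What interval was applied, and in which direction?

down a perfect fourth

From Fb4 to Cb4 is 4 letter names — a fourth of some quality.
Cb4 to Fb4 is 5 semitones, which makes it a perfect fourth; the second version is lower, so the direction is down.
Checking another pair — E#3 → B#2 — gives the same interval.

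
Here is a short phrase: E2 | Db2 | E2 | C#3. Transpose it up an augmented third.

An augmented third up from E2 gives G##2.
Db2: a third up reaches F, and 5 semitones makes it F#2.
E2: a third up reaches G, and 5 semitones makes it G##2.
C#3 up an augmented third is E##3.

G##2 F#2 G##2 E##3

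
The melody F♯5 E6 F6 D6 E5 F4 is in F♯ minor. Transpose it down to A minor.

A4 G5 Ab5 F5 G4 Ab3

From F♯ down to A is a major sixth; apply that to each pitch.
F#5 gives A4
E6 gives G5
F6 gives Ab5
D6 gives F5
E5 gives G4
F4 gives Ab3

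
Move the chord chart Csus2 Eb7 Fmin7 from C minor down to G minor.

Gsus2 Bb7 Cmin7

C minor down to G minor is a perfect fourth; each chord root moves by that interval while the quality stays the same.
Csus2: root C down a perfect fourth → G, giving Gsus2.
Eb7: root Eb down a perfect fourth → Bb, giving Bb7.
Fmin7: root F down a perfect fourth → C, giving Cmin7.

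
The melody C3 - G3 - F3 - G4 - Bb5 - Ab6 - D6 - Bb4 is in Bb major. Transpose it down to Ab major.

Bb major to Ab major down is a major second, so every note moves down by that interval.
C3 becomes Bb2
G3 becomes F3
F3 becomes Eb3
G4 becomes F4
Bb5 becomes Ab5
Ab6 becomes Gb6
D6 becomes C6
Bb4 becomes Ab4

Bb2 F3 Eb3 F4 Ab5 Gb6 C6 Ab4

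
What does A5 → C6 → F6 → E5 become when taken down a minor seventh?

B4 D5 G5 F#4

A5 gives B4
C6 gives D5
F6 gives G5
E5 gives F#4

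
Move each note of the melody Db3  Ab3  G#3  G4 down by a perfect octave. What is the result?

Db2 Ab2 G#2 G3

Db3 down a perfect octave is Db2.
Ab3 down a perfect octave is Ab2.
G#3 down a perfect octave is G#2.
G4 down a perfect octave is G3.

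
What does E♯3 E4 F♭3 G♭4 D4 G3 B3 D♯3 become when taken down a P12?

A perfect twelfth down from E#3 gives A#1.
A perfect twelfth down from E4 gives A2.
Fb3: a twelfth down reaches B, and 19 semitones makes it Bbb1.
Gb4: a twelfth down reaches C, and 19 semitones makes it Cb3.
A perfect twelfth down from D4 gives G2.
G3: a twelfth down reaches C, and 19 semitones makes it C2.
B3 down a perfect twelfth is E2.
D#3: a twelfth down reaches G, and 19 semitones makes it G#1.

A#1 A2 Bbb1 Cb3 G2 C2 E2 G#1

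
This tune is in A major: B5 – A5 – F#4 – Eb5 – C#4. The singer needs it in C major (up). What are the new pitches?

D6 C6 A4 Gb5 E4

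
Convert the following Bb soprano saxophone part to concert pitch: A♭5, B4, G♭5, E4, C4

The Bb soprano saxophone sounds a major second below written, so transpose each written note down a major second.
Ab5 becomes Gb5
B4 becomes A4
Gb5 becomes Fb5
E4 becomes D4
C4 becomes Bb3

Gb5 A4 Fb5 D4 Bb3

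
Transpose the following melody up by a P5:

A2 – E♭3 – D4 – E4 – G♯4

E3 Bb3 A4 B4 D#5

A2 gives E3
Eb3 gives Bb3
D4 gives A4
E4 gives B4
G#4 gives D#5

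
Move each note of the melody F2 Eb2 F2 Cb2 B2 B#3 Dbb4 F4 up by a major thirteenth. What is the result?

F2 gives D4
Eb2 gives C4
F2 gives D4
Cb2 gives Ab3
B2 gives G#4
B#3 gives G##5
Dbb4 gives Bbb5
F4 gives D6

D4 C4 D4 Ab3 G#4 G##5 Bbb5 D6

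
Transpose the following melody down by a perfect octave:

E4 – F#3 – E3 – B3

A perfect octave down from E4 gives E3.
A perfect octave down from F#3 gives F#2.
E3 down a perfect octave is E2.
B3: an octave down reaches B, and 12 semitones makes it B2.

E3 F#2 E2 B2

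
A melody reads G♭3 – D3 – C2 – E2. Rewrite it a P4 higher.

Gb3 becomes Cb4
D3 becomes G3
C2 becomes F2
E2 becomes A2

Cb4 G3 F2 A2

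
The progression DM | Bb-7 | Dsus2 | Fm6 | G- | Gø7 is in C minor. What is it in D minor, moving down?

EM C-7 Esus2 Gm6 A- Aø7

C minor down to D minor is a minor seventh; each chord root moves by that interval while the quality stays the same.
DM: root D down a minor seventh → E, giving EM.
Bb-7: root Bb down a minor seventh → C, giving C-7.
Dsus2: root D down a minor seventh → E, giving Esus2.
Fm6: root F down a minor seventh → G, giving Gm6.
G-: root G down a minor seventh → A, giving A-.
Gø7: root G down a minor seventh → A, giving Aø7.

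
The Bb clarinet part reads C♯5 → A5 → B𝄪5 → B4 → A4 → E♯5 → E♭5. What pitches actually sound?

Written C4 on the Bb clarinet sounds as Bb3, a major second lower; apply that shift to every note.
C#5 gives B4
A5 gives G5
B##5 gives A##5
B4 gives A4
A4 gives G4
E#5 gives D#5
Eb5 gives Db5

B4 G5 A##5 A4 G4 D#5 Db5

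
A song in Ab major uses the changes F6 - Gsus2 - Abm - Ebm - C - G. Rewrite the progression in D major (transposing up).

B6 C#sus2 Dm Am F# C#

Ab major up to D major is an augmented fourth; each chord root moves by that interval while the quality stays the same.
F6: root F up an augmented fourth → B, giving B6.
Gsus2: root G up an augmented fourth → C#, giving C#sus2.
Abm: root Ab up an augmented fourth → D, giving Dm.
Ebm: root Eb up an augmented fourth → A, giving Am.
C: root C up an augmented fourth → F#, giving F#.
G: root G up an augmented fourth → C#, giving C#.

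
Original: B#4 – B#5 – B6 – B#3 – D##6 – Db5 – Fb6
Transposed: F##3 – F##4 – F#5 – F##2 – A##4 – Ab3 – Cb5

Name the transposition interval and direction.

down a perfect eleventh

Take the first pair: B#4 → F##3. B to F spans 11 letter names, so the interval is some kind of eleventh.
F##3 to B#4 is 17 semitones, which makes it a perfect eleventh; the second version is lower, so the direction is down.
Checking another pair — Fb6 → Cb5 — gives the same interval.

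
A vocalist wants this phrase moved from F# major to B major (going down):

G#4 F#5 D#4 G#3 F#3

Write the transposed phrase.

C#4 B4 G#3 C#3 B2

From F# down to B is a perfect fifth; apply that to each pitch.
G#4 to C#4
F#5 to B4
D#4 to G#3
G#3 to C#3
F#3 to B2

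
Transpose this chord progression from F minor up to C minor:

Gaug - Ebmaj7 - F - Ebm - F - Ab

Daug Bbmaj7 C Bbm C Eb

F minor up to C minor is a perfect fifth; each chord root moves by that interval while the quality stays the same.
Gaug: root G up a perfect fifth → D, giving Daug.
Ebmaj7: root Eb up a perfect fifth → Bb, giving Bbmaj7.
F: root F up a perfect fifth → C, giving C.
Ebm: root Eb up a perfect fifth → Bb, giving Bbm.
F: root F up a perfect fifth → C, giving C.
Ab: root Ab up a perfect fifth → Eb, giving Eb.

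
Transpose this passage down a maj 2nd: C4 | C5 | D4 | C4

Bb3 Bb4 C4 Bb3

A major second down from C4 gives Bb3.
C5 down a major second is Bb4.
A major second down from D4 gives C4.
C4 down a major second is Bb3.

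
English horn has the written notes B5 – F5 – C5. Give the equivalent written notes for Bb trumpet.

First find concert pitch: the English horn sounds a perfect fifth below written, so B5 F5 C5 sounds E5 Bb4 F4.
Then write for Bb trumpet: it sounds a major second below written, so the part must be a major second above concert.
E5 → F#5
Bb4 → C5
F4 → G4

F#5 C5 G4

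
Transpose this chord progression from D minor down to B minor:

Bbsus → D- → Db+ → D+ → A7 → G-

D minor down to B minor is a minor third; each chord root moves by that interval while the quality stays the same.
Bbsus: root Bb down a minor third → G, giving Gsus.
D-: root D down a minor third → B, giving B-.
Db+: root Db down a minor third → Bb, giving Bb+.
D+: root D down a minor third → B, giving B+.
A7: root A down a minor third → F#, giving F#7.
G-: root G down a minor third → E, giving E-.

Gsus B- Bb+ B+ F#7 E-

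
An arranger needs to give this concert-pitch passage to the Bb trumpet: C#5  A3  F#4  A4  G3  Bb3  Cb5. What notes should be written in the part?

D#5 B3 G#4 B4 A3 C4 Db5

The Bb trumpet sounds a major second below written, so the written part must be a major second above concert — transpose each note up.
C#5 to D#5
A3 to B3
F#4 to G#4
A4 to B4
G3 to A3
Bb3 to C4
Cb5 to Db5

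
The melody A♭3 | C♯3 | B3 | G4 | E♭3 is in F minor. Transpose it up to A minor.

From F up to A is a major third; apply that to each pitch.
Ab3 → C4
C#3 → E#3
B3 → D#4
G4 → B4
Eb3 → G3

C4 E#3 D#4 B4 G3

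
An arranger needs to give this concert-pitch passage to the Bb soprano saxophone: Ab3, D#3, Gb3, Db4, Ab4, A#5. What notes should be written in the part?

Bb3 E#3 Ab3 Eb4 Bb4 B#5

Written C4 sounds as Bb3 on the Bb soprano saxophone, so concert pitches are written a major second up.
Ab3 → Bb3
D#3 → E#3
Gb3 → Ab3
Db4 → Eb4
Ab4 → Bb4
A#5 → B#5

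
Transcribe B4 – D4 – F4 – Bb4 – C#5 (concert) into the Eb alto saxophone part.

Written C4 sounds as Eb3 on the Eb alto saxophone, so concert pitches are written a major sixth up.
B4 becomes G#5
D4 becomes B4
F4 becomes D5
Bb4 becomes G5
C#5 becomes A#5

G#5 B4 D5 G5 A#5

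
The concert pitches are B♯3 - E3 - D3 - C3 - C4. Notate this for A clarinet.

Written C4 sounds as A3 on the A clarinet, so concert pitches are written a minor third up.
B#3 -> D#4
E3 -> G3
D3 -> F3
C3 -> Eb3
C4 -> Eb4

D#4 G3 F3 Eb3 Eb4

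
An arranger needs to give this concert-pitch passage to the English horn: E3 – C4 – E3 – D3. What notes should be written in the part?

B3 G4 B3 A3

The English horn sounds a perfect fifth below written, so the written part must be a perfect fifth above concert — transpose each note up.
E3 → B3
C4 → G4
E3 → B3
D3 → A3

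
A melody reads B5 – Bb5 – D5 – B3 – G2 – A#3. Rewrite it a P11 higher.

E7 Eb7 G6 E5 C4 D#5

B5 up a perfect eleventh is E7.
Bb5: an eleventh up reaches E, and 17 semitones makes it Eb7.
D5: an eleventh up reaches G, and 17 semitones makes it G6.
B3: an eleventh up reaches E, and 17 semitones makes it E5.
A perfect eleventh up from G2 gives C4.
A#3 up a perfect eleventh is D#5.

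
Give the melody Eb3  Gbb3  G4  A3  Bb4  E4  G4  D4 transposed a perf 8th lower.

Eb2 Gbb2 G3 A2 Bb3 E3 G3 D3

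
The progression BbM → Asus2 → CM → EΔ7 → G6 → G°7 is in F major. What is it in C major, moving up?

FM Esus2 GM BΔ7 D6 D°7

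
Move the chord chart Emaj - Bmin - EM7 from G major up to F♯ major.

D#maj A#min D#M7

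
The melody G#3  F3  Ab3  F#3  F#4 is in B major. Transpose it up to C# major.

B major to C# major up is a major second, so every note moves up by that interval.
G#3 -> A#3
F3 -> G3
Ab3 -> Bb3
F#3 -> G#3
F#4 -> G#4

A#3 G3 Bb3 G#3 G#4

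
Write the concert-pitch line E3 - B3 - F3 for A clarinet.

Written C4 sounds as A3 on the A clarinet, so concert pitches are written a minor third up.
E3 becomes G3
B3 becomes D4
F3 becomes Ab3

G3 D4 Ab3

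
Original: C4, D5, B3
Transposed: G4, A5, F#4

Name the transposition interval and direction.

up a perfect fifth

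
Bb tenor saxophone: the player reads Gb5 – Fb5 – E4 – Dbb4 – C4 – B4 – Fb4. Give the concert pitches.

Written C4 on the Bb tenor saxophone sounds as Bb2, a major ninth lower; apply that shift to every note.
Gb5 gives Fb4
Fb5 gives Ebb4
E4 gives D3
Dbb4 gives Cbb3
C4 gives Bb2
B4 gives A3
Fb4 gives Ebb3

Fb4 Ebb4 D3 Cbb3 Bb2 A3 Ebb3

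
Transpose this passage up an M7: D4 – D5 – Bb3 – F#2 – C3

C#5 C#6 A4 E#3 B3

D4 -> C#5
D5 -> C#6
Bb3 -> A4
F#2 -> E#3
C3 -> B3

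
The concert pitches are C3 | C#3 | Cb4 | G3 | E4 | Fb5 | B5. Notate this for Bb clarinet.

D3 D#3 Db4 A3 F#4 Gb5 C#6

Written C4 sounds as Bb3 on the Bb clarinet, so concert pitches are written a major second up.
C3 to D3
C#3 to D#3
Cb4 to Db4
G3 to A3
E4 to F#4
Fb5 to Gb5
B5 to C#6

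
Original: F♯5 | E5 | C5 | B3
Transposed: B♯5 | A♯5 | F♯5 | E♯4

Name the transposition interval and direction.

Take the first pair: F#5 → B#5. F to B spans 4 letter names, so the interval is some kind of fourth.
F#5 to B#5 is 6 semitones, which makes it an augmented fourth; the second version is higher, so the direction is up.
Checking another pair — B3 → E#4 — gives the same interval.

up an augmented fourth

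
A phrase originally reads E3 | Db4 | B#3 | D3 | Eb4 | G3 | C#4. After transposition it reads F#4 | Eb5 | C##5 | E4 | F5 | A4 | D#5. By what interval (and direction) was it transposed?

up a major ninth

Take the first pair: E3 → F#4. E to F spans 9 letter names, so the interval is some kind of ninth.
E3 to F#4 is 14 semitones, which makes it a major ninth; the second version is higher, so the direction is up.
Checking another pair — C#4 → D#5 — gives the same interval.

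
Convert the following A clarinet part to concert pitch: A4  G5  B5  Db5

Written C4 on the A clarinet sounds as A3, a minor third lower; apply that shift to every note.
A4 → F#4
G5 → E5
B5 → G#5
Db5 → Bb4

F#4 E5 G#5 Bb4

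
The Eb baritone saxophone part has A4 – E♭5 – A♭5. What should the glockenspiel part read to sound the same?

C1 Gb1 Cb2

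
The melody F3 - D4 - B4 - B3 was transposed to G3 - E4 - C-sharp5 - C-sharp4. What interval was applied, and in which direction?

From F3 to G3 is 2 letter names — a second of some quality.
F3 to G3 is 2 semitones, which makes it a major second; the second version is higher, so the direction is up.
Checking another pair — B3 → C#4 — gives the same interval.

up a major second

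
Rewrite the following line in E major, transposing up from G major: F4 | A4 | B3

D5 F#5 G#4

From G up to E is a major sixth; apply that to each pitch.
F4 -> D5
A4 -> F#5
B3 -> G#4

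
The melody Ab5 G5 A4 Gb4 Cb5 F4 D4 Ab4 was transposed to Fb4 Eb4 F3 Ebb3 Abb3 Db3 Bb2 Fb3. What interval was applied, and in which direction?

down a major tenth

From Ab5 to Fb4 is 10 letter names — a tenth of some quality.
Fb4 to Ab5 is 16 semitones, which makes it a major tenth; the second version is lower, so the direction is down.
Checking another pair — Ab4 → Fb3 — gives the same interval.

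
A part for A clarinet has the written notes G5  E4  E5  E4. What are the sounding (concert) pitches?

The A clarinet sounds a minor third below written, so transpose each written note down a minor third.
G5 becomes E5
E4 becomes C#4
E5 becomes C#5
E4 becomes C#4

E5 C#4 C#5 C#4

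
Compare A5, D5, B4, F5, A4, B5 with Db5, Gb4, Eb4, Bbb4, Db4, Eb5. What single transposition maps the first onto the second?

Take the first pair: A5 → Db5. A to D spans 5 letter names, so the interval is some kind of fifth.
Db5 to A5 is 8 semitones, which makes it an augmented fifth; the second version is lower, so the direction is down.
Checking another pair — B5 → Eb5 — gives the same interval.

down an augmented fifth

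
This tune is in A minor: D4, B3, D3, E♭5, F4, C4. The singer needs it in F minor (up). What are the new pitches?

Bb4 G4 Bb3 Cb6 Db5 Ab4

A minor to F minor up is a minor sixth, so every note moves up by that interval.
D4 gives Bb4
B3 gives G4
D3 gives Bb3
Eb5 gives Cb6
F4 gives Db5
C4 gives Ab4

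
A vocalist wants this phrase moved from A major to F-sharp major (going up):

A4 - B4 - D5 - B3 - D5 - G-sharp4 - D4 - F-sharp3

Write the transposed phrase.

F#5 G#5 B5 G#4 B5 E#5 B4 D#4

A major to F-sharp major up is a major sixth, so every note moves up by that interval.
A4 → F#5
B4 → G#5
D5 → B5
B3 → G#4
D5 → B5
G#4 → E#5
D4 → B4
F#3 → D#4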